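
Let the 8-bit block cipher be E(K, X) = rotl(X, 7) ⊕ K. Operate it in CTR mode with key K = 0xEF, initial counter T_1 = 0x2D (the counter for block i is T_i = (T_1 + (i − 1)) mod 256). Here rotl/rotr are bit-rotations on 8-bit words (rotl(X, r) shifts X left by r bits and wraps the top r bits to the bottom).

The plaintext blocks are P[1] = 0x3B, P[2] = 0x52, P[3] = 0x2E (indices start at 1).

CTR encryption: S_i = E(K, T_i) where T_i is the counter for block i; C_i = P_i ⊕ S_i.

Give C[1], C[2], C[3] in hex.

C[1]: T = 0x2D, S = E(K, T) = 0x79; 0x3B ⊕ 0x79 = 0x42.
C[2]: T = 0x2E, S = E(K, T) = 0xF8; 0x52 ⊕ 0xF8 = 0xAA.
C[3]: T = 0x2F, S = E(K, T) = 0x78; 0x2E ⊕ 0x78 = 0x56.

C[1] = 0x42, C[2] = 0xAA, C[3] = 0x56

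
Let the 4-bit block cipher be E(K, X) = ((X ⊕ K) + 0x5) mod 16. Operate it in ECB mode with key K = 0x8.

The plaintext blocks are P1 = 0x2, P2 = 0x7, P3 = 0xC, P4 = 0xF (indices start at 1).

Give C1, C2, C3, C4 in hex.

ECB encryption: C_i = E(K, P_i).
C1: E(K, 0x2) = 0xF.
C2: E(K, 0x7) = 0x4.
C3: E(K, 0xC) = 0x9.
C4: E(K, 0xF) = 0xC.

C1 = 0xF, C2 = 0x4, C3 = 0x9, C4 = 0xC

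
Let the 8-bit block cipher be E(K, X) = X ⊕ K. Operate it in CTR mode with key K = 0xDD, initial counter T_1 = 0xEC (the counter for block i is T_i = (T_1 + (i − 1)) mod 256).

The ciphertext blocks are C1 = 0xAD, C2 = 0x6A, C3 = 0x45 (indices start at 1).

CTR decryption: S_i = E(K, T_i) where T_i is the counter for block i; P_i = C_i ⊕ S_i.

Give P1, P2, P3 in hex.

P1: T = 0xEC, S = E(K, T) = 0x31; 0xAD ⊕ 0x31 = 0x9C.
P2: T = 0xED, S = E(K, T) = 0x30; 0x6A ⊕ 0x30 = 0x5A.
P3: T = 0xEE, S = E(K, T) = 0x33; 0x45 ⊕ 0x33 = 0x76.

P1 = 0x9C, P2 = 0x5A, P3 = 0x76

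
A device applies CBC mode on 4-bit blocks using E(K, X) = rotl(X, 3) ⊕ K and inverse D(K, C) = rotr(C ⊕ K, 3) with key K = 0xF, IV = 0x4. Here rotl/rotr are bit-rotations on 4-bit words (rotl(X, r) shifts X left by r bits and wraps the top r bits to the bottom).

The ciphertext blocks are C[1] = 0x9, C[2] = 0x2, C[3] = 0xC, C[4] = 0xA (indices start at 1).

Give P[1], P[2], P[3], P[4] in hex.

P[1] = 0x8, P[2] = 0x2, P[3] = 0x4, P[4] = 0x6

CBC decryption: P_i = D(K, C_i) ⊕ C_{i−1}, with C_{0} = IV.
P[1]: D(K, 0x9) = 0xC; 0xC ⊕ 0x4 = 0x8.
P[2]: D(K, 0x2) = 0xB; 0xB ⊕ 0x9 = 0x2.
P[3]: D(K, 0xC) = 0x6; 0x6 ⊕ 0x2 = 0x4.
P[4]: D(K, 0xA) = 0xA; 0xA ⊕ 0xC = 0x6.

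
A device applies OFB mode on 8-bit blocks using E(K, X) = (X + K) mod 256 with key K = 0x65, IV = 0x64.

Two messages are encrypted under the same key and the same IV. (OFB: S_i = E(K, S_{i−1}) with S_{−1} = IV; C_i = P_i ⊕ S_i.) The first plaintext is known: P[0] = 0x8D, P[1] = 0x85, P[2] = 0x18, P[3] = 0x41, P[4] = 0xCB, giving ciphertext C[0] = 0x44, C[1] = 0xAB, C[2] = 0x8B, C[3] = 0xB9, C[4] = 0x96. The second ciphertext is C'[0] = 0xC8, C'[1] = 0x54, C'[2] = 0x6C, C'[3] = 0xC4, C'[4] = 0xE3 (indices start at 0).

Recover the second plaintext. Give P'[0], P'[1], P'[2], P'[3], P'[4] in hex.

In OFB with a reused IV, both messages share the same keystream S_i, so C_i ⊕ C'_i = P_i ⊕ P'_i and thus P'_i = P_i ⊕ C_i ⊕ C'_i.
P'[0]: 0x8D ⊕ 0x44 ⊕ 0xC8 = 0x01.
P'[1]: 0x85 ⊕ 0xAB ⊕ 0x54 = 0x7A.
P'[2]: 0x18 ⊕ 0x8B ⊕ 0x6C = 0xFF.
P'[3]: 0x41 ⊕ 0xB9 ⊕ 0xC4 = 0x3C.
P'[4]: 0xCB ⊕ 0x96 ⊕ 0xE3 = 0xBE.

P'[0] = 0x01, P'[1] = 0x7A, P'[2] = 0xFF, P'[3] = 0x3C, P'[4] = 0xBE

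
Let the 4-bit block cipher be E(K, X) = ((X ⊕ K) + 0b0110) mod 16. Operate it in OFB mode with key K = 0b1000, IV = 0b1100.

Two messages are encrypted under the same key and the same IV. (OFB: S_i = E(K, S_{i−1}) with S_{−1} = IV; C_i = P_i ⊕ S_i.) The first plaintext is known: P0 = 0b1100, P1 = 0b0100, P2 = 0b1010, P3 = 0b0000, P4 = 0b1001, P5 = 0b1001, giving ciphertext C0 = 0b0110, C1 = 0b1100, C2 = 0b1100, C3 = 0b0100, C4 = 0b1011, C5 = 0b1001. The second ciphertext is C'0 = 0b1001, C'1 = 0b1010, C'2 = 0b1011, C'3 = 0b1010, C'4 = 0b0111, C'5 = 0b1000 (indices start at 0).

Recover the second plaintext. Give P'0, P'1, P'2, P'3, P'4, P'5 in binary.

P'0 = 0b0011, P'1 = 0b0010, P'2 = 0b1101, P'3 = 0b1110, P'4 = 0b0101, P'5 = 0b1000

In OFB with a reused IV, both messages share the same keystream S_i, so C_i ⊕ C'_i = P_i ⊕ P'_i and thus P'_i = P_i ⊕ C_i ⊕ C'_i.
P'0: 0b1100 ⊕ 0b0110 ⊕ 0b1001 = 0b0011.
P'1: 0b0100 ⊕ 0b1100 ⊕ 0b1010 = 0b0010.
P'2: 0b1010 ⊕ 0b1100 ⊕ 0b1011 = 0b1101.
P'3: 0b0000 ⊕ 0b0100 ⊕ 0b1010 = 0b1110.
P'4: 0b1001 ⊕ 0b1011 ⊕ 0b0111 = 0b0101.
P'5: 0b1001 ⊕ 0b1001 ⊕ 0b1000 = 0b1000.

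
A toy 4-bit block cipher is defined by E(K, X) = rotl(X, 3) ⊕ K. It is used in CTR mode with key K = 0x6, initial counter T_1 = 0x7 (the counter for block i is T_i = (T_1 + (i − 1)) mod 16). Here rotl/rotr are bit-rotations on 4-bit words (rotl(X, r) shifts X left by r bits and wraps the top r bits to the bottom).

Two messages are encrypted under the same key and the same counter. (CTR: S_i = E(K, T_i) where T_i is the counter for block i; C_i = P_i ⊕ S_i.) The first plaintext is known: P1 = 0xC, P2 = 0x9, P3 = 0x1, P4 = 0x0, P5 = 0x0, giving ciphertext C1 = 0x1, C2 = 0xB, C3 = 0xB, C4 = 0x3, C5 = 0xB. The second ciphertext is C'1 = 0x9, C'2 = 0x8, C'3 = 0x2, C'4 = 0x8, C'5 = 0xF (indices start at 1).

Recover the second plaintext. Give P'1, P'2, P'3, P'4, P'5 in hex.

P'1 = 0x4, P'2 = 0xA, P'3 = 0x8, P'4 = 0xB, P'5 = 0x4

In CTR with a reused counter, both messages share the same keystream S_i, so C_i ⊕ C'_i = P_i ⊕ P'_i and thus P'_i = P_i ⊕ C_i ⊕ C'_i.
P'1: 0xC ⊕ 0x1 ⊕ 0x9 = 0x4.
P'2: 0x9 ⊕ 0xB ⊕ 0x8 = 0xA.
P'3: 0x1 ⊕ 0xB ⊕ 0x2 = 0x8.
P'4: 0x0 ⊕ 0x3 ⊕ 0x8 = 0xB.
P'5: 0x0 ⊕ 0xB ⊕ 0xF = 0x4.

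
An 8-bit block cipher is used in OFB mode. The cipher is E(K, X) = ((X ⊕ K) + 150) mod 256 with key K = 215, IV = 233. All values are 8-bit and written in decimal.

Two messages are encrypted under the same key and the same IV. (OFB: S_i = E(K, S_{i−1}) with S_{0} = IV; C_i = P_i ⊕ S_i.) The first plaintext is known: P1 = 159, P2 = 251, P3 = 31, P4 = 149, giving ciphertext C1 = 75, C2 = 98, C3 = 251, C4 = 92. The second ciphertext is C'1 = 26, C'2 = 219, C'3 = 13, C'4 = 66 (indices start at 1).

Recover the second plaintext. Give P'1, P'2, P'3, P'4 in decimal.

P'1 = 206, P'2 = 66, P'3 = 233, P'4 = 139

In OFB with a reused IV, both messages share the same keystream S_i, so C_i ⊕ C'_i = P_i ⊕ P'_i and thus P'_i = P_i ⊕ C_i ⊕ C'_i.
P'1: 159 ⊕ 75 ⊕ 26 = 206.
P'2: 251 ⊕ 98 ⊕ 219 = 66.
P'3: 31 ⊕ 251 ⊕ 13 = 233.
P'4: 149 ⊕ 92 ⊕ 66 = 139.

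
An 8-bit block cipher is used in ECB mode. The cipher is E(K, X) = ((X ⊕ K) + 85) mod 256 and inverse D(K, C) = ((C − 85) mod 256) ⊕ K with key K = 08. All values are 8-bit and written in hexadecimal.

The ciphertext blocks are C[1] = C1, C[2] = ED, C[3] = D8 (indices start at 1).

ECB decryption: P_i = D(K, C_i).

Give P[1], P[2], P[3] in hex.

P[1] = 34, P[2] = 60, P[3] = 5B

P[1]: D(K, C1) = 34.
P[2]: D(K, ED) = 60.
P[3]: D(K, D8) = 5B.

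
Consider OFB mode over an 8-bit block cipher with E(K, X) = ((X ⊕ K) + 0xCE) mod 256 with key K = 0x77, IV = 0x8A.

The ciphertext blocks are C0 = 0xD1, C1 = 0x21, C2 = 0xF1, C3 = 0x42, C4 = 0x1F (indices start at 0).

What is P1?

OFB decryption: S_i = E(K, S_{i−1}) with S_{−1} = IV; P_i = C_i ⊕ S_i.
P0: S = E(K, 0x8A) = 0xCB; 0xD1 ⊕ 0xCB = 0x1A.
P1: S = E(K, 0xCB) = 0x8A; 0x21 ⊕ 0x8A = 0xAB.

P1 = 0xAB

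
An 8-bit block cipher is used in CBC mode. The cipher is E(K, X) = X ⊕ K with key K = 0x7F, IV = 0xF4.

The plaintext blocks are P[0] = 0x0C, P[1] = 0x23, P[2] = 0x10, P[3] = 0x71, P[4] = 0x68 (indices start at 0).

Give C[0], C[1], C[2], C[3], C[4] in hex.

CBC encryption: C_i = E(K, P_i ⊕ C_{i−1}), with C_{−1} = IV.
C[0]: P[0] ⊕ 0xF4 = 0xF8; E(K, 0xF8) = 0x87.
C[1]: P[1] ⊕ 0x87 = 0xA4; E(K, 0xA4) = 0xDB.
C[2]: P[2] ⊕ 0xDB = 0xCB; E(K, 0xCB) = 0xB4.
C[3]: P[3] ⊕ 0xB4 = 0xC5; E(K, 0xC5) = 0xBA.
C[4]: P[4] ⊕ 0xBA = 0xD2; E(K, 0xD2) = 0xAD.

C[0] = 0x87, C[1] = 0xDB, C[2] = 0xB4, C[3] = 0xBA, C[4] = 0xAD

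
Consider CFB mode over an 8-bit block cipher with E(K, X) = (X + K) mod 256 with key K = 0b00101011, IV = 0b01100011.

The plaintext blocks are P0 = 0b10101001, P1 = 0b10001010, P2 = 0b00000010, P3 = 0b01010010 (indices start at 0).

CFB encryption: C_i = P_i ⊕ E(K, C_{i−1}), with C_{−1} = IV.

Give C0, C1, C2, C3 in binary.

C0 = 0b00100111, C1 = 0b11011000, C2 = 0b00000001, C3 = 0b01111110

C0: E(K, 0b01100011) = 0b10001110; 0b10101001 ⊕ 0b10001110 = 0b00100111.
C1: E(K, 0b00100111) = 0b01010010; 0b10001010 ⊕ 0b01010010 = 0b11011000.
C2: E(K, 0b11011000) = 0b00000011; 0b00000010 ⊕ 0b00000011 = 0b00000001.
C3: E(K, 0b00000001) = 0b00101100; 0b01010010 ⊕ 0b00101100 = 0b01111110.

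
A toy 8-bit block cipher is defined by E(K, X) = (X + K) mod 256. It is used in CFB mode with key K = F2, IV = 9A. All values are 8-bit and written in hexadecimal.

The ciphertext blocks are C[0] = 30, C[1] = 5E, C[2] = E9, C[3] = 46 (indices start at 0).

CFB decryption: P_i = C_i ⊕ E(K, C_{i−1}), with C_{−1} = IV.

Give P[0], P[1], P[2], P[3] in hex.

P[0]: E(K, 9A) = 8C; 30 ⊕ 8C = BC.
P[1]: E(K, 30) = 22; 5E ⊕ 22 = 7C.
P[2]: E(K, 5E) = 50; E9 ⊕ 50 = B9.
P[3]: E(K, E9) = DB; 46 ⊕ DB = 9D.

P[0] = BC, P[1] = 7C, P[2] = B9, P[3] = 9D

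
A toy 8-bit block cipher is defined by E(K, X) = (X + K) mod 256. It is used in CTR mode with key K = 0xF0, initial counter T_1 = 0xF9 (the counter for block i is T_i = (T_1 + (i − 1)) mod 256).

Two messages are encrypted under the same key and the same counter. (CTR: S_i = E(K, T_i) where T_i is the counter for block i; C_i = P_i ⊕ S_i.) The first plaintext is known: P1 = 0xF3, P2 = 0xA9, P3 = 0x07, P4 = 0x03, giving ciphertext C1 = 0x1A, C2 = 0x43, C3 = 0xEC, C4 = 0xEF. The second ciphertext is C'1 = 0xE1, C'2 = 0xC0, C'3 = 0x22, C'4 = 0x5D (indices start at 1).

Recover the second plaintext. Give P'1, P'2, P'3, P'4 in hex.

In CTR with a reused counter, both messages share the same keystream S_i, so C_i ⊕ C'_i = P_i ⊕ P'_i and thus P'_i = P_i ⊕ C_i ⊕ C'_i.
P'1: 0xF3 ⊕ 0x1A ⊕ 0xE1 = 0x08.
P'2: 0xA9 ⊕ 0x43 ⊕ 0xC0 = 0x2A.
P'3: 0x07 ⊕ 0xEC ⊕ 0x22 = 0xC9.
P'4: 0x03 ⊕ 0xEF ⊕ 0x5D = 0xB1.

P'1 = 0x08, P'2 = 0x2A, P'3 = 0xC9, P'4 = 0xB1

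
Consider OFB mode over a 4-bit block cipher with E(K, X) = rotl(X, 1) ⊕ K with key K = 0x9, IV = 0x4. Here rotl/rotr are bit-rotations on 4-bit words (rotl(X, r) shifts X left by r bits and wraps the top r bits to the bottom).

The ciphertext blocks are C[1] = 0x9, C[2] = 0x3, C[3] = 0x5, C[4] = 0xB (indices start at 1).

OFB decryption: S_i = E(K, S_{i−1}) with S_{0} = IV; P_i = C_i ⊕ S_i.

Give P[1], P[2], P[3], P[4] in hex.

P[1] = 0x8, P[2] = 0x8, P[3] = 0xB, P[4] = 0xF

P[1]: S = E(K, 0x4) = 0x1; 0x9 ⊕ 0x1 = 0x8.
P[2]: S = E(K, 0x1) = 0xB; 0x3 ⊕ 0xB = 0x8.
P[3]: S = E(K, 0xB) = 0xE; 0x5 ⊕ 0xE = 0xB.
P[4]: S = E(K, 0xE) = 0x4; 0xB ⊕ 0x4 = 0xF.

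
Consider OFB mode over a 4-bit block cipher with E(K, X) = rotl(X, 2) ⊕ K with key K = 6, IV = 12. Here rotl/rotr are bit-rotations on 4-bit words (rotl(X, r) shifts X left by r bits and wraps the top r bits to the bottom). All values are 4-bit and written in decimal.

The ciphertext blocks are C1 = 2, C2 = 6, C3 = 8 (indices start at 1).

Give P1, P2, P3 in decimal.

P1 = 7, P2 = 5, P3 = 2

OFB decryption: S_i = E(K, S_{i−1}) with S_{0} = IV; P_i = C_i ⊕ S_i.
P1: S = E(K, 12) = 5; 2 ⊕ 5 = 7.
P2: S = E(K, 5) = 3; 6 ⊕ 3 = 5.
P3: S = E(K, 3) = 10; 8 ⊕ 10 = 2.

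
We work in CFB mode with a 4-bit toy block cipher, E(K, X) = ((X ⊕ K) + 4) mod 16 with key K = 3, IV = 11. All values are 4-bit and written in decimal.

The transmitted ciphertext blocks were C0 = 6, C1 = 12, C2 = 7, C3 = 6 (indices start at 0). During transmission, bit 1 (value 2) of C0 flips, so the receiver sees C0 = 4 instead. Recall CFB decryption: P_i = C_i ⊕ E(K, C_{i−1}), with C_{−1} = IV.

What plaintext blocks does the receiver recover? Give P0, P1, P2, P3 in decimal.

P0 = 8, P1 = 7, P2 = 4, P3 = 14

Only C0 changed, to 4. In CFB, a change in C_i flips the same bit in P_i and garbles P_{i+1}. Decrypting the received ciphertext:
P0: E(K, 11) = 12; 4 ⊕ 12 = 8.
P1: E(K, 4) = 11; 12 ⊕ 11 = 7.
P2: E(K, 12) = 3; 7 ⊕ 3 = 4.
P3: E(K, 7) = 8; 6 ⊕ 8 = 14.
Blocks that differ from the original plaintext: P0, P1.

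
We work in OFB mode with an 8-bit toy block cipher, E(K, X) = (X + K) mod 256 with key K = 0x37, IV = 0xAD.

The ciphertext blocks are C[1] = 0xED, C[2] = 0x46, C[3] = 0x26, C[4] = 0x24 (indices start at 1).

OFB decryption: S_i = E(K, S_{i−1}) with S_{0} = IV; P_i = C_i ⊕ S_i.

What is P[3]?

P[3] = 0x74

P[1]: S = E(K, 0xAD) = 0xE4; 0xED ⊕ 0xE4 = 0x09.
P[2]: S = E(K, 0xE4) = 0x1B; 0x46 ⊕ 0x1B = 0x5D.
P[3]: S = E(K, 0x1B) = 0x52; 0x26 ⊕ 0x52 = 0x74.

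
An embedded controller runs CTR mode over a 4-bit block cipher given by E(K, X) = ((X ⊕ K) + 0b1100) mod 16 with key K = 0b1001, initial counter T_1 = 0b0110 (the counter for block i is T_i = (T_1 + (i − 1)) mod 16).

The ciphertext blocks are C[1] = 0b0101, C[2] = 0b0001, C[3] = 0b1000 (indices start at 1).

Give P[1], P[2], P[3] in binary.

P[1] = 0b1110, P[2] = 0b1011, P[3] = 0b0101

CTR decryption: S_i = E(K, T_i) where T_i is the counter for block i; P_i = C_i ⊕ S_i.
P[1]: T = 0b0110, S = E(K, T) = 0b1011; 0b0101 ⊕ 0b1011 = 0b1110.
P[2]: T = 0b0111, S = E(K, T) = 0b1010; 0b0001 ⊕ 0b1010 = 0b1011.
P[3]: T = 0b1000, S = E(K, T) = 0b1101; 0b1000 ⊕ 0b1101 = 0b0101.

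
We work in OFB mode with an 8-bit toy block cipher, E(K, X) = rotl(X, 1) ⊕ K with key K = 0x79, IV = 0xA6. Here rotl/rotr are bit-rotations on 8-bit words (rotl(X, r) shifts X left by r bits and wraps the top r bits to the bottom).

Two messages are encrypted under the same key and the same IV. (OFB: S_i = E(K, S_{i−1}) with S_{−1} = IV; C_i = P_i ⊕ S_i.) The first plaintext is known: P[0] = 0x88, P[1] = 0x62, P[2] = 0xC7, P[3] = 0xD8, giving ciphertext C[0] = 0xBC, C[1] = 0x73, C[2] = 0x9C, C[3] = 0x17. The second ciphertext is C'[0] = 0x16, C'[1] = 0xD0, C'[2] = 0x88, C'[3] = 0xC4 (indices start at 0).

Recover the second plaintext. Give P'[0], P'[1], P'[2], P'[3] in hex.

P'[0] = 0x22, P'[1] = 0xC1, P'[2] = 0xD3, P'[3] = 0x0B

In OFB with a reused IV, both messages share the same keystream S_i, so C_i ⊕ C'_i = P_i ⊕ P'_i and thus P'_i = P_i ⊕ C_i ⊕ C'_i.
P'[0]: 0x88 ⊕ 0xBC ⊕ 0x16 = 0x22.
P'[1]: 0x62 ⊕ 0x73 ⊕ 0xD0 = 0xC1.
P'[2]: 0xC7 ⊕ 0x9C ⊕ 0x88 = 0xD3.
P'[3]: 0xD8 ⊕ 0x17 ⊕ 0xC4 = 0x0B.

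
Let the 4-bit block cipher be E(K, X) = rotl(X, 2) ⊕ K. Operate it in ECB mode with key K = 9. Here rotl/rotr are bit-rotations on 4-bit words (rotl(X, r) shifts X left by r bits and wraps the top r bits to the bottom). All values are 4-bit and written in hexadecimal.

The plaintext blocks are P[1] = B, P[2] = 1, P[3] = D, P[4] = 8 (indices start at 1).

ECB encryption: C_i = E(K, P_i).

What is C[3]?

C[3] = E

C[3]: E(K, D) = E.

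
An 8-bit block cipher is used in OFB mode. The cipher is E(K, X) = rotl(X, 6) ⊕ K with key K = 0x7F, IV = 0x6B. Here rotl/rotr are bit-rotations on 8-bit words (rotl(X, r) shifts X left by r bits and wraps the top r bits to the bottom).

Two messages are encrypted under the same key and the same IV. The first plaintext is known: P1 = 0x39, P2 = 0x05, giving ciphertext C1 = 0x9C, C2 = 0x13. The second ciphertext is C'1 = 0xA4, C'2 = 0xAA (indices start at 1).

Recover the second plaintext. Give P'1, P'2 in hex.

In OFB with a reused IV, both messages share the same keystream S_i, so C_i ⊕ C'_i = P_i ⊕ P'_i and thus P'_i = P_i ⊕ C_i ⊕ C'_i.
P'1: 0x39 ⊕ 0x9C ⊕ 0xA4 = 0x01.
P'2: 0x05 ⊕ 0x13 ⊕ 0xAA = 0xBC.

P'1 = 0x01, P'2 = 0xBC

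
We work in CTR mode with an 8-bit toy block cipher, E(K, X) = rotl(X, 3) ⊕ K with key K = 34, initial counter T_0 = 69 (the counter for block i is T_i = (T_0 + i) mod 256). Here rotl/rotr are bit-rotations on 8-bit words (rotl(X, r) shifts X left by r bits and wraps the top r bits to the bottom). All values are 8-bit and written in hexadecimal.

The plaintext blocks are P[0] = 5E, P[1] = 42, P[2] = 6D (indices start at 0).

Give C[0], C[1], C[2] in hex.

C[0] = 21, C[1] = 25, C[2] = 02

CTR encryption: S_i = E(K, T_i) where T_i is the counter for block i; C_i = P_i ⊕ S_i.
C[0]: T = 69, S = E(K, T) = 7F; 5E ⊕ 7F = 21.
C[1]: T = 6A, S = E(K, T) = 67; 42 ⊕ 67 = 25.
C[2]: T = 6B, S = E(K, T) = 6F; 6D ⊕ 6F = 02.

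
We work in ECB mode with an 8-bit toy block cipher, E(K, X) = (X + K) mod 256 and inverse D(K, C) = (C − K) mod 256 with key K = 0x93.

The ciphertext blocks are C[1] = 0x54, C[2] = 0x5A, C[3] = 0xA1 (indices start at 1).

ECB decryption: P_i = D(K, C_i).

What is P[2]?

P[2]: D(K, 0x5A) = 0xC7.

P[2] = 0xC7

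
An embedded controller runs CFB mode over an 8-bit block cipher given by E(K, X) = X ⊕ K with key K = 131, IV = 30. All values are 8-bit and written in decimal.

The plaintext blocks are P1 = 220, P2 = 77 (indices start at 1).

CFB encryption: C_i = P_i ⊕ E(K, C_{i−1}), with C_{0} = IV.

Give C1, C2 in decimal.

C1: E(K, 30) = 157; 220 ⊕ 157 = 65.
C2: E(K, 65) = 194; 77 ⊕ 194 = 143.

C1 = 65, C2 = 143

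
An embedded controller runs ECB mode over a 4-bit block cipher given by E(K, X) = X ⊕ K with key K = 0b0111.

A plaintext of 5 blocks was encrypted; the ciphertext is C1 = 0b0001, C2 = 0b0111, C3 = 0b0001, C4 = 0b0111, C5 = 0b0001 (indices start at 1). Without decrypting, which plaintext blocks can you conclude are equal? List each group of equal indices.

ECB encrypts each block independently with the same key, so equal ciphertext blocks imply equal plaintext blocks.
C1 = C3 = C5 = 0b0001, so P1 = P3 = P5.
C2 = C4 = 0b0111, so P2 = P4.

P1 = P3 = P5; P2 = P4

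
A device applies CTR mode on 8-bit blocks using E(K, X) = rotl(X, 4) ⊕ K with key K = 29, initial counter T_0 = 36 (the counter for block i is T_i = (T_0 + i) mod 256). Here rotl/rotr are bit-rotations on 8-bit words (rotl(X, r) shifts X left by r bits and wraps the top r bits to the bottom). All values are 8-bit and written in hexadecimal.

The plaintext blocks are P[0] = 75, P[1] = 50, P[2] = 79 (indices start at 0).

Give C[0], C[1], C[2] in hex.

CTR encryption: S_i = E(K, T_i) where T_i is the counter for block i; C_i = P_i ⊕ S_i.
C[0]: T = 36, S = E(K, T) = 4A; 75 ⊕ 4A = 3F.
C[1]: T = 37, S = E(K, T) = 5A; 50 ⊕ 5A = 0A.
C[2]: T = 38, S = E(K, T) = AA; 79 ⊕ AA = D3.

C[0] = 3F, C[1] = 0A, C[2] = D3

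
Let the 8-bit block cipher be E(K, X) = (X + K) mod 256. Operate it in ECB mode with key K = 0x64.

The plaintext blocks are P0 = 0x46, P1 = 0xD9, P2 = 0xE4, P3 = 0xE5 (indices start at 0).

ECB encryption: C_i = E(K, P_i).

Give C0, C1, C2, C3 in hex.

C0 = 0xAA, C1 = 0x3D, C2 = 0x48, C3 = 0x49

C0: E(K, 0x46) = 0xAA.
C1: E(K, 0xD9) = 0x3D.
C2: E(K, 0xE4) = 0x48.
C3: E(K, 0xE5) = 0x49.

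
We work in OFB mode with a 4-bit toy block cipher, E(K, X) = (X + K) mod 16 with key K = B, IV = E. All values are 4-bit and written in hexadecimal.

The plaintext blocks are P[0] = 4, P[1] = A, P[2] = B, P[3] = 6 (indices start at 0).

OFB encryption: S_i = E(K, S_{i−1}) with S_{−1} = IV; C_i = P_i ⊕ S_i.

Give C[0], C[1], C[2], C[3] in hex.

C[0]: S = E(K, E) = 9; 4 ⊕ 9 = D.
C[1]: S = E(K, 9) = 4; A ⊕ 4 = E.
C[2]: S = E(K, 4) = F; B ⊕ F = 4.
C[3]: S = E(K, F) = A; 6 ⊕ A = C.

C[0] = D, C[1] = E, C[2] = 4, C[3] = C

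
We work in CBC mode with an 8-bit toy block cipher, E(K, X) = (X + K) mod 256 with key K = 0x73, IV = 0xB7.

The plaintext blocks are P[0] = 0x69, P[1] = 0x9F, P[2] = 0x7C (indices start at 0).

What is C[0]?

C[0] = 0x51

CBC encryption: C_i = E(K, P_i ⊕ C_{i−1}), with C_{−1} = IV.
C[0]: P[0] ⊕ 0xB7 = 0xDE; E(K, 0xDE) = 0x51.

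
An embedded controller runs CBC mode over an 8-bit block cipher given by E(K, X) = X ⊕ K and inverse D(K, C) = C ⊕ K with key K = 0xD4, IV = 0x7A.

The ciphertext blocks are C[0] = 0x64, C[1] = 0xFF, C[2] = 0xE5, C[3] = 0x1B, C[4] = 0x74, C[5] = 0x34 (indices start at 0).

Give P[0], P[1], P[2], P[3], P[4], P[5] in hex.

CBC decryption: P_i = D(K, C_i) ⊕ C_{i−1}, with C_{−1} = IV.
P[0]: D(K, 0x64) = 0xB0; 0xB0 ⊕ 0x7A = 0xCA.
P[1]: D(K, 0xFF) = 0x2B; 0x2B ⊕ 0x64 = 0x4F.
P[2]: D(K, 0xE5) = 0x31; 0x31 ⊕ 0xFF = 0xCE.
P[3]: D(K, 0x1B) = 0xCF; 0xCF ⊕ 0xE5 = 0x2A.
P[4]: D(K, 0x74) = 0xA0; 0xA0 ⊕ 0x1B = 0xBB.
P[5]: D(K, 0x34) = 0xE0; 0xE0 ⊕ 0x74 = 0x94.

P[0] = 0xCA, P[1] = 0x4F, P[2] = 0xCE, P[3] = 0x2A, P[4] = 0xBB, P[5] = 0x94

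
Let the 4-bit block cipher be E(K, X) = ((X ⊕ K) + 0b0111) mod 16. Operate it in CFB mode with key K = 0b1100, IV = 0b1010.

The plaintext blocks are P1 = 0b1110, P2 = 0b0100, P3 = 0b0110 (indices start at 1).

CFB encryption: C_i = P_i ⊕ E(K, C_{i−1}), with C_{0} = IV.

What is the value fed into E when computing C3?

0b0010

C1: E(K, 0b1010) = 0b1101; 0b1110 ⊕ 0b1101 = 0b0011.
C2: E(K, 0b0011) = 0b0110; 0b0100 ⊕ 0b0110 = 0b0010.
C3: E(K, 0b0010) = 0b0101; 0b0110 ⊕ 0b0101 = 0b0011.
So the input to E for block 3 is 0b0010.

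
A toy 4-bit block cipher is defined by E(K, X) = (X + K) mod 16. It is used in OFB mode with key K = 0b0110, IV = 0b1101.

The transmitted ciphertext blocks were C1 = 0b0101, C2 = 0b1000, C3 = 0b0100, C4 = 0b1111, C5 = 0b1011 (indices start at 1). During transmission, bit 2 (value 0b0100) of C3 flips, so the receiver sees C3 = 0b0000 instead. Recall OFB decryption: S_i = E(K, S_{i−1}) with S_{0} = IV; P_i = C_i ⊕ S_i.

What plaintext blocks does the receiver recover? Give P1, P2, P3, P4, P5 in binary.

P1 = 0b0110, P2 = 0b0001, P3 = 0b1111, P4 = 0b1010, P5 = 0b0000

Only C3 changed, to 0b0000. In OFB, a change in C_i flips the same bit in P_i only; the keystream is unaffected. Decrypting the received ciphertext:
P1: S = E(K, 0b1101) = 0b0011; 0b0101 ⊕ 0b0011 = 0b0110.
P2: S = E(K, 0b0011) = 0b1001; 0b1000 ⊕ 0b1001 = 0b0001.
P3: S = E(K, 0b1001) = 0b1111; 0b0000 ⊕ 0b1111 = 0b1111.
P4: S = E(K, 0b1111) = 0b0101; 0b1111 ⊕ 0b0101 = 0b1010.
P5: S = E(K, 0b0101) = 0b1011; 0b1011 ⊕ 0b1011 = 0b0000.
Blocks that differ from the original plaintext: P3.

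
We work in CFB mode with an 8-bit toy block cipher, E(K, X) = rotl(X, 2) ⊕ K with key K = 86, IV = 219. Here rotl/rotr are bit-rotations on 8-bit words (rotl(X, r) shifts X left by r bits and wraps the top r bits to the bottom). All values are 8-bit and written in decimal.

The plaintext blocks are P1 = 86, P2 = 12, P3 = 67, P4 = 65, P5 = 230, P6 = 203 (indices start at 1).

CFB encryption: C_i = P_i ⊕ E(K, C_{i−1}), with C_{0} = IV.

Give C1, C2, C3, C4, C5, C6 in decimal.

C1: E(K, 219) = 57; 86 ⊕ 57 = 111.
C2: E(K, 111) = 235; 12 ⊕ 235 = 231.
C3: E(K, 231) = 201; 67 ⊕ 201 = 138.
C4: E(K, 138) = 124; 65 ⊕ 124 = 61.
C5: E(K, 61) = 162; 230 ⊕ 162 = 68.
C6: E(K, 68) = 71; 203 ⊕ 71 = 140.

C1 = 111, C2 = 231, C3 = 138, C4 = 61, C5 = 68, C6 = 140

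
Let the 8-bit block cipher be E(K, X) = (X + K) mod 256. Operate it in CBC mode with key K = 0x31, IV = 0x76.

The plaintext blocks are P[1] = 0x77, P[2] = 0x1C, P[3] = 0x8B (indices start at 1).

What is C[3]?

CBC encryption: C_i = E(K, P_i ⊕ C_{i−1}), with C_{0} = IV.
C[1]: P[1] ⊕ 0x76 = 0x01; E(K, 0x01) = 0x32.
C[2]: P[2] ⊕ 0x32 = 0x2E; E(K, 0x2E) = 0x5F.
C[3]: P[3] ⊕ 0x5F = 0xD4; E(K, 0xD4) = 0x05.

C[3] = 0x05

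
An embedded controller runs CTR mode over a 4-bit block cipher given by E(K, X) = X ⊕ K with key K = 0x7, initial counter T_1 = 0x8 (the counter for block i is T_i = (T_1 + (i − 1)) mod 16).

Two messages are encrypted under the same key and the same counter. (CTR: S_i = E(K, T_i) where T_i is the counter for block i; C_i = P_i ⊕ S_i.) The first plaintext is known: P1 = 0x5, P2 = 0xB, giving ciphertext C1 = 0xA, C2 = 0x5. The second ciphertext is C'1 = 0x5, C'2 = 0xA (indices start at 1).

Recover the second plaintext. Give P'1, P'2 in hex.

In CTR with a reused counter, both messages share the same keystream S_i, so C_i ⊕ C'_i = P_i ⊕ P'_i and thus P'_i = P_i ⊕ C_i ⊕ C'_i.
P'1: 0x5 ⊕ 0xA ⊕ 0x5 = 0xA.
P'2: 0xB ⊕ 0x5 ⊕ 0xA = 0x4.

P'1 = 0xA, P'2 = 0x4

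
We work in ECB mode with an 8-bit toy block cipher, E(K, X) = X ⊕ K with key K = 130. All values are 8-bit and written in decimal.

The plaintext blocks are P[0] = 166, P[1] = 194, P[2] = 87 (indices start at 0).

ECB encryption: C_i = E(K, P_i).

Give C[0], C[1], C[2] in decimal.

C[0]: E(K, 166) = 36.
C[1]: E(K, 194) = 64.
C[2]: E(K, 87) = 213.

C[0] = 36, C[1] = 64, C[2] = 213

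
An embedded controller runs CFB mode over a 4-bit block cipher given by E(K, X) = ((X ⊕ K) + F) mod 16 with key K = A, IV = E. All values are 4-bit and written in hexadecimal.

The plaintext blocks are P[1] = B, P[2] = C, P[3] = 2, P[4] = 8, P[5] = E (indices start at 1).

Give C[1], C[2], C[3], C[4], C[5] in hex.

CFB encryption: C_i = P_i ⊕ E(K, C_{i−1}), with C_{0} = IV.
C[1]: E(K, E) = 3; B ⊕ 3 = 8.
C[2]: E(K, 8) = 1; C ⊕ 1 = D.
C[3]: E(K, D) = 6; 2 ⊕ 6 = 4.
C[4]: E(K, 4) = D; 8 ⊕ D = 5.
C[5]: E(K, 5) = E; E ⊕ E = 0.

C[1] = 8, C[2] = D, C[3] = 4, C[4] = 5, C[5] = 0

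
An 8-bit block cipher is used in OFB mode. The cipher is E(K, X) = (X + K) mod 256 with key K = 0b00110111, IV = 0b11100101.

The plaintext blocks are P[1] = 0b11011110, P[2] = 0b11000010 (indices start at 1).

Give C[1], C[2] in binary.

OFB encryption: S_i = E(K, S_{i−1}) with S_{0} = IV; C_i = P_i ⊕ S_i.
C[1]: S = E(K, 0b11100101) = 0b00011100; 0b11011110 ⊕ 0b00011100 = 0b11000010.
C[2]: S = E(K, 0b00011100) = 0b01010011; 0b11000010 ⊕ 0b01010011 = 0b10010001.

C[1] = 0b11000010, C[2] = 0b10010001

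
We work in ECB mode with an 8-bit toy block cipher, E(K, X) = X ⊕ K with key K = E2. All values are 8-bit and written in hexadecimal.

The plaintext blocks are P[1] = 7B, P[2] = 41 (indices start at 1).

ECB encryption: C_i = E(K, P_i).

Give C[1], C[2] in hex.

C[1]: E(K, 7B) = 99.
C[2]: E(K, 41) = A3.

C[1] = 99, C[2] = A3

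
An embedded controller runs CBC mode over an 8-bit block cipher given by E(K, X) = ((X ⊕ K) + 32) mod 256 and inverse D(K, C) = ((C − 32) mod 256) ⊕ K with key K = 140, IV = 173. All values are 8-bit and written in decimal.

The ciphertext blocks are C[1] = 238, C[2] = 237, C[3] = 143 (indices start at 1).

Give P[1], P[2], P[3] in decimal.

CBC decryption: P_i = D(K, C_i) ⊕ C_{i−1}, with C_{0} = IV.
P[1]: D(K, 238) = 66; 66 ⊕ 173 = 239.
P[2]: D(K, 237) = 65; 65 ⊕ 238 = 175.
P[3]: D(K, 143) = 227; 227 ⊕ 237 = 14.

P[1] = 239, P[2] = 175, P[3] = 14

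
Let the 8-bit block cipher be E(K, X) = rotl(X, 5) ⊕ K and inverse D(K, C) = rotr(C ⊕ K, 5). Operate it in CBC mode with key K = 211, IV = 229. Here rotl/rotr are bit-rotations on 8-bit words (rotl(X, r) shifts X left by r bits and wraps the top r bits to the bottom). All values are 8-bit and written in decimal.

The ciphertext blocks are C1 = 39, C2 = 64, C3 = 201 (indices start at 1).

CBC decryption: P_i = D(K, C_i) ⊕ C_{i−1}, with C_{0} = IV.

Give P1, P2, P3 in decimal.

P1 = 66, P2 = 187, P3 = 144

P1: D(K, 39) = 167; 167 ⊕ 229 = 66.
P2: D(K, 64) = 156; 156 ⊕ 39 = 187.
P3: D(K, 201) = 208; 208 ⊕ 64 = 144.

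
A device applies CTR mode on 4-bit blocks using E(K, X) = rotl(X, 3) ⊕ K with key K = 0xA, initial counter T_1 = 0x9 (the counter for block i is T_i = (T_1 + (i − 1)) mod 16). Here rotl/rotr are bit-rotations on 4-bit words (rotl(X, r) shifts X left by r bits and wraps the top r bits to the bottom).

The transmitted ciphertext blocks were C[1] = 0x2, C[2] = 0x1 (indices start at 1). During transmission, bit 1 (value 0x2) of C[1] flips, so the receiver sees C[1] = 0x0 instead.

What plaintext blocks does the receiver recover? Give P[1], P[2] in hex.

CTR decryption: S_i = E(K, T_i) where T_i is the counter for block i; P_i = C_i ⊕ S_i.
Only C[1] changed, to 0x0. In CTR, a change in C_i flips the same bit in P_i only; the keystream is unaffected. Decrypting the received ciphertext:
P[1]: T = 0x9, S = E(K, T) = 0x6; 0x0 ⊕ 0x6 = 0x6.
P[2]: T = 0xA, S = E(K, T) = 0xF; 0x1 ⊕ 0xF = 0xE.
Blocks that differ from the original plaintext: P[1].

P[1] = 0x6, P[2] = 0xE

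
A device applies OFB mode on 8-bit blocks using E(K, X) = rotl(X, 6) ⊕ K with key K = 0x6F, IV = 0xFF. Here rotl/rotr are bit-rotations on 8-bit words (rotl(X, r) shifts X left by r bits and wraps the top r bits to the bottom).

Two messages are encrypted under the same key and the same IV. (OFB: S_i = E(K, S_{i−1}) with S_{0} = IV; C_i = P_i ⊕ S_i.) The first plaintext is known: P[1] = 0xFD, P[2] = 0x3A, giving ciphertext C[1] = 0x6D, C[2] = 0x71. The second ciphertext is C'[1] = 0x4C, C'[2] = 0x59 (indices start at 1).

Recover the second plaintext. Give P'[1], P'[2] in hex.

In OFB with a reused IV, both messages share the same keystream S_i, so C_i ⊕ C'_i = P_i ⊕ P'_i and thus P'_i = P_i ⊕ C_i ⊕ C'_i.
P'[1]: 0xFD ⊕ 0x6D ⊕ 0x4C = 0xDC.
P'[2]: 0x3A ⊕ 0x71 ⊕ 0x59 = 0x12.

P'[1] = 0xDC, P'[2] = 0x12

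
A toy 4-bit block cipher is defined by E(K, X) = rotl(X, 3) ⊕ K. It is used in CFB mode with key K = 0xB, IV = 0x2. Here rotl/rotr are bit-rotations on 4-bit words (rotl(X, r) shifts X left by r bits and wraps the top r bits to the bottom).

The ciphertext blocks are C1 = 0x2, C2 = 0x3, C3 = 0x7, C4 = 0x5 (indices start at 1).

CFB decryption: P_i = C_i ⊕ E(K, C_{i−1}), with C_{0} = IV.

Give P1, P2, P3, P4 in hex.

P1 = 0x8, P2 = 0x9, P3 = 0x5, P4 = 0x5

P1: E(K, 0x2) = 0xA; 0x2 ⊕ 0xA = 0x8.
P2: E(K, 0x2) = 0xA; 0x3 ⊕ 0xA = 0x9.
P3: E(K, 0x3) = 0x2; 0x7 ⊕ 0x2 = 0x5.
P4: E(K, 0x7) = 0x0; 0x5 ⊕ 0x0 = 0x5.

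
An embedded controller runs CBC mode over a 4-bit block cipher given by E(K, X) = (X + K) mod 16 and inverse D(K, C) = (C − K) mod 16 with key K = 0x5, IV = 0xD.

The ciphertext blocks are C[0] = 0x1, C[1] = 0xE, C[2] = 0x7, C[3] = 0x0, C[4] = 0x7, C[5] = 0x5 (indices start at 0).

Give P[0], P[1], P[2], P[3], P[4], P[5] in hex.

P[0] = 0x1, P[1] = 0x8, P[2] = 0xC, P[3] = 0xC, P[4] = 0x2, P[5] = 0x7

CBC decryption: P_i = D(K, C_i) ⊕ C_{i−1}, with C_{−1} = IV.
P[0]: D(K, 0x1) = 0xC; 0xC ⊕ 0xD = 0x1.
P[1]: D(K, 0xE) = 0x9; 0x9 ⊕ 0x1 = 0x8.
P[2]: D(K, 0x7) = 0x2; 0x2 ⊕ 0xE = 0xC.
P[3]: D(K, 0x0) = 0xB; 0xB ⊕ 0x7 = 0xC.
P[4]: D(K, 0x7) = 0x2; 0x2 ⊕ 0x0 = 0x2.
P[5]: D(K, 0x5) = 0x0; 0x0 ⊕ 0x7 = 0x7.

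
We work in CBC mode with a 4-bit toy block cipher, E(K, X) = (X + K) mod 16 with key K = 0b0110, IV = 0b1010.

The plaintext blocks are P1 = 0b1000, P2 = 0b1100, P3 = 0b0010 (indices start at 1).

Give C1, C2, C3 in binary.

C1 = 0b1000, C2 = 0b1010, C3 = 0b1110

CBC encryption: C_i = E(K, P_i ⊕ C_{i−1}), with C_{0} = IV.
C1: P1 ⊕ 0b1010 = 0b0010; E(K, 0b0010) = 0b1000.
C2: P2 ⊕ 0b1000 = 0b0100; E(K, 0b0100) = 0b1010.
C3: P3 ⊕ 0b1010 = 0b1000; E(K, 0b1000) = 0b1110.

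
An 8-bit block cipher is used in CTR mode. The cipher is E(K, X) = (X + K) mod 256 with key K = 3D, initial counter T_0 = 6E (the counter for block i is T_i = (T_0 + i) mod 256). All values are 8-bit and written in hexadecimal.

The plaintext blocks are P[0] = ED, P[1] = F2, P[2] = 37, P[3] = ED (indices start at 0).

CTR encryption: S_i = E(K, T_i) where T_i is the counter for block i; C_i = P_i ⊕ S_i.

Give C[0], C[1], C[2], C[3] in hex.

C[0]: T = 6E, S = E(K, T) = AB; ED ⊕ AB = 46.
C[1]: T = 6F, S = E(K, T) = AC; F2 ⊕ AC = 5E.
C[2]: T = 70, S = E(K, T) = AD; 37 ⊕ AD = 9A.
C[3]: T = 71, S = E(K, T) = AE; ED ⊕ AE = 43.

C[0] = 46, C[1] = 5E, C[2] = 9A, C[3] = 43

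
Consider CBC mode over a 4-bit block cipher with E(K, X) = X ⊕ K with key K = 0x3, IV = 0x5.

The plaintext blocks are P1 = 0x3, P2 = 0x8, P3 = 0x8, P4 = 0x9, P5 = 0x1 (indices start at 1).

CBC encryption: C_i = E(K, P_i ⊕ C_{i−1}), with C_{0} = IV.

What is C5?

C5 = 0xD

C1: P1 ⊕ 0x5 = 0x6; E(K, 0x6) = 0x5.
C2: P2 ⊕ 0x5 = 0xD; E(K, 0xD) = 0xE.
C3: P3 ⊕ 0xE = 0x6; E(K, 0x6) = 0x5.
C4: P4 ⊕ 0x5 = 0xC; E(K, 0xC) = 0xF.
C5: P5 ⊕ 0xF = 0xE; E(K, 0xE) = 0xD.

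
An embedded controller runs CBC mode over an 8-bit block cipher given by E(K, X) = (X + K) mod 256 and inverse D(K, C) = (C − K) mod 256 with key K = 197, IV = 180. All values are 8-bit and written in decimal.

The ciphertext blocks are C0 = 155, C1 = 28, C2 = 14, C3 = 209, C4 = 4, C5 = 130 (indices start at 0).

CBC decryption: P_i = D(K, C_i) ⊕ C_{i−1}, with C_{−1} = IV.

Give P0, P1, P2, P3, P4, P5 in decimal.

P0: D(K, 155) = 214; 214 ⊕ 180 = 98.
P1: D(K, 28) = 87; 87 ⊕ 155 = 204.
P2: D(K, 14) = 73; 73 ⊕ 28 = 85.
P3: D(K, 209) = 12; 12 ⊕ 14 = 2.
P4: D(K, 4) = 63; 63 ⊕ 209 = 238.
P5: D(K, 130) = 189; 189 ⊕ 4 = 185.

P0 = 98, P1 = 204, P2 = 85, P3 = 2, P4 = 238, P5 = 185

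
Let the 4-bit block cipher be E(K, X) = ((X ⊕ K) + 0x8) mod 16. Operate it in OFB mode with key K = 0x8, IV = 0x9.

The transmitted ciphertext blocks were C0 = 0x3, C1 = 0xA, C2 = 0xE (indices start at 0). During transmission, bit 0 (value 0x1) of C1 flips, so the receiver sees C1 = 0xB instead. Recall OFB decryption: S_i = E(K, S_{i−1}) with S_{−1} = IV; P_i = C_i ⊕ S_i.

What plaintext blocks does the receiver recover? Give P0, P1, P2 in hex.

P0 = 0xA, P1 = 0x2, P2 = 0x7

Only C1 changed, to 0xB. In OFB, a change in C_i flips the same bit in P_i only; the keystream is unaffected. Decrypting the received ciphertext:
P0: S = E(K, 0x9) = 0x9; 0x3 ⊕ 0x9 = 0xA.
P1: S = E(K, 0x9) = 0x9; 0xB ⊕ 0x9 = 0x2.
P2: S = E(K, 0x9) = 0x9; 0xE ⊕ 0x9 = 0x7.
Blocks that differ from the original plaintext: P1.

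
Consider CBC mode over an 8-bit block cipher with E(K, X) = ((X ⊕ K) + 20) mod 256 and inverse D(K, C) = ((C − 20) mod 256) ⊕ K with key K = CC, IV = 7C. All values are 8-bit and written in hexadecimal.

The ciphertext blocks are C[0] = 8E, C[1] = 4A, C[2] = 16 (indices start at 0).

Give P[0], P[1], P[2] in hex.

CBC decryption: P_i = D(K, C_i) ⊕ C_{i−1}, with C_{−1} = IV.
P[0]: D(K, 8E) = A2; A2 ⊕ 7C = DE.
P[1]: D(K, 4A) = E6; E6 ⊕ 8E = 68.
P[2]: D(K, 16) = 3A; 3A ⊕ 4A = 70.

P[0] = DE, P[1] = 68, P[2] = 70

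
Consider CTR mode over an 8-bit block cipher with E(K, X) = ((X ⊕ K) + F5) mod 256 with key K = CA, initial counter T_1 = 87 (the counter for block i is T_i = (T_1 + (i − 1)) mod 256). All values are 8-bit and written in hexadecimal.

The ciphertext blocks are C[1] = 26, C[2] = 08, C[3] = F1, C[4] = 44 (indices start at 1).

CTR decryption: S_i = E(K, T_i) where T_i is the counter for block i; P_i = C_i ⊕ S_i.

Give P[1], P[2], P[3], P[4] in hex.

P[1]: T = 87, S = E(K, T) = 42; 26 ⊕ 42 = 64.
P[2]: T = 88, S = E(K, T) = 37; 08 ⊕ 37 = 3F.
P[3]: T = 89, S = E(K, T) = 38; F1 ⊕ 38 = C9.
P[4]: T = 8A, S = E(K, T) = 35; 44 ⊕ 35 = 71.

P[1] = 64, P[2] = 3F, P[3] = C9, P[4] = 71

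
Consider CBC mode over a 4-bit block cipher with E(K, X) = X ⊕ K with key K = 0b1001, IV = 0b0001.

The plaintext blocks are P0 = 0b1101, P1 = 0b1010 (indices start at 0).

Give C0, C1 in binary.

C0 = 0b0101, C1 = 0b0110

CBC encryption: C_i = E(K, P_i ⊕ C_{i−1}), with C_{−1} = IV.
C0: P0 ⊕ 0b0001 = 0b1100; E(K, 0b1100) = 0b0101.
C1: P1 ⊕ 0b0101 = 0b1111; E(K, 0b1111) = 0b0110.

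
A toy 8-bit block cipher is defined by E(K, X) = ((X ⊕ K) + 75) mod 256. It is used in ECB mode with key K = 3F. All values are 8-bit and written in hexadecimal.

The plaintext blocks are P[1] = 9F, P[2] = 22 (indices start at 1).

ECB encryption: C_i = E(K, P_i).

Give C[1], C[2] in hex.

C[1]: E(K, 9F) = 15.
C[2]: E(K, 22) = 92.

C[1] = 15, C[2] = 92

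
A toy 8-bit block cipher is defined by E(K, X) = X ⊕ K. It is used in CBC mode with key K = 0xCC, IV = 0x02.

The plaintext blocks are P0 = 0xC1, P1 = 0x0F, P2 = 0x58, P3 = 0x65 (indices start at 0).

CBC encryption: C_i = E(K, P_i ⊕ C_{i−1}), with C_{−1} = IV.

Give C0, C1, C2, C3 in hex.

C0 = 0x0F, C1 = 0xCC, C2 = 0x58, C3 = 0xF1

C0: P0 ⊕ 0x02 = 0xC3; E(K, 0xC3) = 0x0F.
C1: P1 ⊕ 0x0F = 0x00; E(K, 0x00) = 0xCC.
C2: P2 ⊕ 0xCC = 0x94; E(K, 0x94) = 0x58.
C3: P3 ⊕ 0x58 = 0x3D; E(K, 0x3D) = 0xF1.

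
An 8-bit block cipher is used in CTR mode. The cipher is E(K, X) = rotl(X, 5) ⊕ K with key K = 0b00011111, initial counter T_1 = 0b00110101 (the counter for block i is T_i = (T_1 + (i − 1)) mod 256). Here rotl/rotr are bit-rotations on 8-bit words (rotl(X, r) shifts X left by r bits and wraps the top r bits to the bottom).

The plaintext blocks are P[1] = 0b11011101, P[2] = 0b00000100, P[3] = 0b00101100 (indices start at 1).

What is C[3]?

C[3] = 0b11010101

CTR encryption: S_i = E(K, T_i) where T_i is the counter for block i; C_i = P_i ⊕ S_i.
C[1]: T = 0b00110101, S = E(K, T) = 0b10111001; 0b11011101 ⊕ 0b10111001 = 0b01100100.
C[2]: T = 0b00110110, S = E(K, T) = 0b11011001; 0b00000100 ⊕ 0b11011001 = 0b11011101.
C[3]: T = 0b00110111, S = E(K, T) = 0b11111001; 0b00101100 ⊕ 0b11111001 = 0b11010101.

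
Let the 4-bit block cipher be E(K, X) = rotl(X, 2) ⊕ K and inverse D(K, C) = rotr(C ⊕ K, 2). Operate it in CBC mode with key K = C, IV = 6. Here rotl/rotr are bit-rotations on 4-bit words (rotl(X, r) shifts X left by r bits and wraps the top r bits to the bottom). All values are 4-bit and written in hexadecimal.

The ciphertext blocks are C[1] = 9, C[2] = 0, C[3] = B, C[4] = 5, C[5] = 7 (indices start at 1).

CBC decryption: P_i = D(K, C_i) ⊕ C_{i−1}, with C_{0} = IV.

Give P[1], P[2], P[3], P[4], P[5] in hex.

P[1] = 3, P[2] = A, P[3] = D, P[4] = D, P[5] = B

P[1]: D(K, 9) = 5; 5 ⊕ 6 = 3.
P[2]: D(K, 0) = 3; 3 ⊕ 9 = A.
P[3]: D(K, B) = D; D ⊕ 0 = D.
P[4]: D(K, 5) = 6; 6 ⊕ B = D.
P[5]: D(K, 7) = E; E ⊕ 5 = B.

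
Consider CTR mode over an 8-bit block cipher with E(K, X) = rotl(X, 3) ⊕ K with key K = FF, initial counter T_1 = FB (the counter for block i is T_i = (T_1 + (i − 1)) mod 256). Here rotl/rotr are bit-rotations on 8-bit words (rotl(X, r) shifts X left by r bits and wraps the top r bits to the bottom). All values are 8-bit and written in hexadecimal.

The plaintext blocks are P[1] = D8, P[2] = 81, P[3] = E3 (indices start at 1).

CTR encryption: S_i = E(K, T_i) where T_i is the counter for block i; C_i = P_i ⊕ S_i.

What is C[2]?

C[2] = 99

C[1]: T = FB, S = E(K, T) = 20; D8 ⊕ 20 = F8.
C[2]: T = FC, S = E(K, T) = 18; 81 ⊕ 18 = 99.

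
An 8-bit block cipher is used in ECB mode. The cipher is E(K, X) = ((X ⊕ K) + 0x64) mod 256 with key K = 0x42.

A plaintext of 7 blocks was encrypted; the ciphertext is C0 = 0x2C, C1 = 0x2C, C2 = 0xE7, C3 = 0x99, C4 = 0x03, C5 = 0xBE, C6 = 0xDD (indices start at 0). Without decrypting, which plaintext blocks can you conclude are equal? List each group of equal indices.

ECB encrypts each block independently with the same key, so equal ciphertext blocks imply equal plaintext blocks.
C0 = C1 = 0x2C, so P0 = P1.

P0 = P1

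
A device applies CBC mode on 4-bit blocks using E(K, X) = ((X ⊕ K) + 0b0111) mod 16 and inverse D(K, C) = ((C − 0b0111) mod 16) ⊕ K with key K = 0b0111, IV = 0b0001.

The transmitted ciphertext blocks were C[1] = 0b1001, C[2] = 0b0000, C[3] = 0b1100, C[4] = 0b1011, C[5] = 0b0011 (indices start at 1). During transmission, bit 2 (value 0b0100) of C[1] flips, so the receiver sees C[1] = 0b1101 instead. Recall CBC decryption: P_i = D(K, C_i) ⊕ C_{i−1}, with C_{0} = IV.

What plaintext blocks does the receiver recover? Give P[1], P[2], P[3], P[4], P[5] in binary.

Only C[1] changed, to 0b1101. In CBC, a change in C_i garbles P_i and flips the same bit in P_{i+1}. Decrypting the received ciphertext:
P[1]: D(K, 0b1101) = 0b0001; 0b0001 ⊕ 0b0001 = 0b0000.
P[2]: D(K, 0b0000) = 0b1110; 0b1110 ⊕ 0b1101 = 0b0011.
P[3]: D(K, 0b1100) = 0b0010; 0b0010 ⊕ 0b0000 = 0b0010.
P[4]: D(K, 0b1011) = 0b0011; 0b0011 ⊕ 0b1100 = 0b1111.
P[5]: D(K, 0b0011) = 0b1011; 0b1011 ⊕ 0b1011 = 0b0000.
Blocks that differ from the original plaintext: P[1], P[2].

P[1] = 0b0000, P[2] = 0b0011, P[3] = 0b0010, P[4] = 0b1111, P[5] = 0b0000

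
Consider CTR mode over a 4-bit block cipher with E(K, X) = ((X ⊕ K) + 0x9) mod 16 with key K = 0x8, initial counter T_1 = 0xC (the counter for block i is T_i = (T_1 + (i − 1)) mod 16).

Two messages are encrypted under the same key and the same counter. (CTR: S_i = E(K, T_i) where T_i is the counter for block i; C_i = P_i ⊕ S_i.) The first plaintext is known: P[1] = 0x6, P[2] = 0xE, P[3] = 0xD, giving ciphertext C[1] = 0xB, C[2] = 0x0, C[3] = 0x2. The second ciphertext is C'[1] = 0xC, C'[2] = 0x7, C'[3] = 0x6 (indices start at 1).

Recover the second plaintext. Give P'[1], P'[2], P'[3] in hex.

P'[1] = 0x1, P'[2] = 0x9, P'[3] = 0x9

In CTR with a reused counter, both messages share the same keystream S_i, so C_i ⊕ C'_i = P_i ⊕ P'_i and thus P'_i = P_i ⊕ C_i ⊕ C'_i.
P'[1]: 0x6 ⊕ 0xB ⊕ 0xC = 0x1.
P'[2]: 0xE ⊕ 0x0 ⊕ 0x7 = 0x9.
P'[3]: 0xD ⊕ 0x2 ⊕ 0x6 = 0x9.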